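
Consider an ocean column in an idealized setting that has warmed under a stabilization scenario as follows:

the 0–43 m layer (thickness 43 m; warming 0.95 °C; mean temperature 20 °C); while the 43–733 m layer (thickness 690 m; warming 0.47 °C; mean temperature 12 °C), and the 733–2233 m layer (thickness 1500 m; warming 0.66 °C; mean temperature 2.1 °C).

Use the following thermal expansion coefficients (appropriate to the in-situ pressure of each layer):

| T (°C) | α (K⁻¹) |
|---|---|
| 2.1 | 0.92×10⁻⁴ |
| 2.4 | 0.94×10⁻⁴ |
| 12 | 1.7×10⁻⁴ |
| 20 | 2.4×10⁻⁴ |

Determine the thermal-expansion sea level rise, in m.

Layer 1 at 20 °C → α = 2.4×10⁻⁴ K⁻¹
Layer 2 at 12 °C → α = 1.7×10⁻⁴ K⁻¹
Layer 3 at 2.1 °C → α = 0.92×10⁻⁴ K⁻¹
0.95 × 2.4×10⁻⁴ × 43 = 0.009804 m
43–733 m: 0.47 × 1.7×10⁻⁴ × 690 = 0.055131 m
0.92×10⁻⁴ × 1500 × 0.66 = 0.09108 m
Δh = 0.009804 + 0.055131 + 0.09108 = 0.156015 m ≈ 0.156 m

Δh ≈ 0.156 m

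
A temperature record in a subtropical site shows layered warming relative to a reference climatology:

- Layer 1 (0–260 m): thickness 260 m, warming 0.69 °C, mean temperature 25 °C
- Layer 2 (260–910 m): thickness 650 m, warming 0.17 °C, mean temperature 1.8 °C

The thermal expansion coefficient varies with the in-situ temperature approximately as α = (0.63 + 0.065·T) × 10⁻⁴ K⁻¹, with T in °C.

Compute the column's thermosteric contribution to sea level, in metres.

Layer 1: α = (0.63 + 0.065×25)×10⁻⁴ = 2.255×10⁻⁴ K⁻¹
Layer 2: α = (0.63 + 0.065×1.8)×10⁻⁴ = 0.747×10⁻⁴ K⁻¹
Layer 1: 0.69 × 2.255×10⁻⁴ × 260 = 0.0404547 m
260–910 m: 0.17 × 0.747×10⁻⁴ × 650 = 0.00825435 m
Δh = 0.0404547 + 0.00825435 = 0.04870905 m

0.0487 m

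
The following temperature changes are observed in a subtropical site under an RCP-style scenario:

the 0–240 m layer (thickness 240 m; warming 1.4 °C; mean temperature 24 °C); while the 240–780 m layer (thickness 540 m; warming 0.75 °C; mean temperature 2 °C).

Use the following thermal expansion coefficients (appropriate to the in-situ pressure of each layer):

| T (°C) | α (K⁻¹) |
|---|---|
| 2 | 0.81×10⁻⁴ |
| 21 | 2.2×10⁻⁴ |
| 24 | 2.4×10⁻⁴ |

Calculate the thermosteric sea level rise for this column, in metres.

Layer 1 at 24 °C → α = 2.4×10⁻⁴ K⁻¹
Layer 2 at 2 °C → α = 0.81×10⁻⁴ K⁻¹
Layer 1: 1.4 × 240 × 2.4×10⁻⁴ = 0.08064 m
240–780 m: 540 × 0.81×10⁻⁴ × 0.75 = 0.032805 m
Δh = 0.08064 + 0.032805 = 0.113445 m ≈ 0.113 m

Δh ≈ 0.113 m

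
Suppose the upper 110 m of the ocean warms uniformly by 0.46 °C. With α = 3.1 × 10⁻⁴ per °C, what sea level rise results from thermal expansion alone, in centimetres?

Δh = αΔT·H = 3.1×10⁻⁴ × 0.46 × 110 = 0.015686 m

Δh ≈ 1.57 cm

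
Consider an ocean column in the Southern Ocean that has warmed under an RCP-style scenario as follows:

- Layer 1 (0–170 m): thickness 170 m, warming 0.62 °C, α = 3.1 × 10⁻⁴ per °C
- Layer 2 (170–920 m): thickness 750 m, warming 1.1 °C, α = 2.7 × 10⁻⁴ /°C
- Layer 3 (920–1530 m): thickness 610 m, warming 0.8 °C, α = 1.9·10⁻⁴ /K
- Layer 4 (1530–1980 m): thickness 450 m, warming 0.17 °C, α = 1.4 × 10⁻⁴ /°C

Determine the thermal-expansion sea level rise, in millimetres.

359 mm

170 × 0.62 × 3.1×10⁻⁴ = 0.032674 m
170–920 m: 750 × 1.1 × 2.7×10⁻⁴ = 0.22275 m
610 × 1.9×10⁻⁴ × 0.8 = 0.09272 m
Layer 4: 450 × 1.4×10⁻⁴ × 0.17 = 0.01071 m
Δh = 0.032674 + 0.22275 + 0.09272 + 0.01071 = 0.358854 m ≈ 359 mm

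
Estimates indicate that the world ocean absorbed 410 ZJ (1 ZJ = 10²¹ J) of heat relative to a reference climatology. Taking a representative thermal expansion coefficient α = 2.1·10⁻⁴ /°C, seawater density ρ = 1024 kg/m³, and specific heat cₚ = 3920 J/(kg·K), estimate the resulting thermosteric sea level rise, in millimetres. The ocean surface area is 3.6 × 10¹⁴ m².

Δh ≈ 60 mm

Per unit area: Q = 410×10²¹ / (3.6×10¹⁴) ≈ 1.139×10⁹ J/m²
Δh = αQ/(ρcₚ) = 2.1×10⁻⁴ × 1.139×10⁹ / (1024 × 3920) ≈ 0.059588 m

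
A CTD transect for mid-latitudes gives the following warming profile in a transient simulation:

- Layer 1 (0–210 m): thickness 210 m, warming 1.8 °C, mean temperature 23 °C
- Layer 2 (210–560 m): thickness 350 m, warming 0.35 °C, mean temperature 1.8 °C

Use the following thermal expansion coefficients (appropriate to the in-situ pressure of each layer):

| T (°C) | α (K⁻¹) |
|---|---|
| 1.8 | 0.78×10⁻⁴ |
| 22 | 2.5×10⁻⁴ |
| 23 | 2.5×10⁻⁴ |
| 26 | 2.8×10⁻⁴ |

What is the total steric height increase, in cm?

Δh ≈ 10.4 cm

Layer 1 at 23 °C → α = 2.5×10⁻⁴ K⁻¹
Layer 2 at 1.8 °C → α = 0.78×10⁻⁴ K⁻¹
Layer 1: 2.5×10⁻⁴ × 210 × 1.8 = 0.09450 m
210–560 m: 0.35 × 0.78×10⁻⁴ × 350 = 0.009555 m
Δh = 0.09450 + 0.009555 = 0.104055 m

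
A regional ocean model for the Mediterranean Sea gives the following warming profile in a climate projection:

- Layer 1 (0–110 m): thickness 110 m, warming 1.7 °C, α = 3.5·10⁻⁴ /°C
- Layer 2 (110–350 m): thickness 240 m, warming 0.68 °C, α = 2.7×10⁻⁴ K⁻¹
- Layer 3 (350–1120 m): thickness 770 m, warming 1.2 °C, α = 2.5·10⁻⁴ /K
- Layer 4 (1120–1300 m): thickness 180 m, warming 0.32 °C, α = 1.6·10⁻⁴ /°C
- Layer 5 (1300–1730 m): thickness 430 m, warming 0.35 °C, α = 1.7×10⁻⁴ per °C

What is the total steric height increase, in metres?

0–110 m: 110 × 3.5×10⁻⁴ × 1.7 = 0.06545 m
240 × 0.68 × 2.7×10⁻⁴ = 0.044064 m
Layer 3: 1.2 × 770 × 2.5×10⁻⁴ = 0.23100 m
Layer 4: 0.32 × 180 × 1.6×10⁻⁴ = 0.009216 m
1300–1730 m: 0.35 × 430 × 1.7×10⁻⁴ = 0.025585 m
Δh = 0.06545 + 0.044064 + 0.23100 + 0.009216 + 0.025585 = 0.375315 m ≈ 0.375 m

0.375 m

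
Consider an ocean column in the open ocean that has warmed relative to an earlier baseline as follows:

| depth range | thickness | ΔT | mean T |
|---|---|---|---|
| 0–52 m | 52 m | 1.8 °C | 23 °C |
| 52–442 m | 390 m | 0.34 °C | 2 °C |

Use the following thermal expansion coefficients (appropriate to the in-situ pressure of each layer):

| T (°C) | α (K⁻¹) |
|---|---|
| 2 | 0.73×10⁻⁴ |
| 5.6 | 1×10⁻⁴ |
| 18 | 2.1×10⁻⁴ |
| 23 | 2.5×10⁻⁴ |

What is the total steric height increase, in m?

Layer 1 at 23 °C → α = 2.5×10⁻⁴ K⁻¹
Layer 2 at 2 °C → α = 0.73×10⁻⁴ K⁻¹
Layer 1: 52 × 2.5×10⁻⁴ × 1.8 = 0.02340 m
Layer 2: 390 × 0.34 × 0.73×10⁻⁴ = 0.0096798 m
Δh = 0.02340 + 0.0096798 = 0.0330798 m ≈ 0.0331 m

about 0.0331 m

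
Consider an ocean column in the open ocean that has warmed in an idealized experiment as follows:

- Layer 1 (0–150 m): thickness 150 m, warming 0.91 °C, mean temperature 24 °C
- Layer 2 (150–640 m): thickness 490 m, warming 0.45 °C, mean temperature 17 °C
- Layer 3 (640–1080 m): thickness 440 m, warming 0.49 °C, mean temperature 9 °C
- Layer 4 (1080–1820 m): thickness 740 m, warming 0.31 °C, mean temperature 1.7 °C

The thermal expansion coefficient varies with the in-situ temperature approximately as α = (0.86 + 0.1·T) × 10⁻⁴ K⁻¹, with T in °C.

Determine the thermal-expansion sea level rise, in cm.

Δh = 16.3 cm

Layer 1: α = (0.86 + 0.1×24)×10⁻⁴ = 3.26×10⁻⁴ K⁻¹
Layer 2: α = (0.86 + 0.1×17)×10⁻⁴ = 2.56×10⁻⁴ K⁻¹
Layer 3: α = (0.86 + 0.1×9)×10⁻⁴ = 1.76×10⁻⁴ K⁻¹
Layer 4: α = (0.86 + 0.1×1.7)×10⁻⁴ = 1.03×10⁻⁴ K⁻¹
0–150 m: 3.26×10⁻⁴ × 0.91 × 150 = 0.044499 m
150–640 m: 490 × 0.45 × 2.56×10⁻⁴ = 0.056448 m
Layer 3: 0.49 × 440 × 1.76×10⁻⁴ = 0.0379456 m
740 × 1.03×10⁻⁴ × 0.31 = 0.0236282 m
Δh = 0.044499 + 0.056448 + 0.0379456 + 0.0236282 = 0.1625208 m ≈ 16.3 cm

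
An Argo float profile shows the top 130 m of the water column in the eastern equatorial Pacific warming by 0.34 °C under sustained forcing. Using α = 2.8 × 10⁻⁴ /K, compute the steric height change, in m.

about 0.0124 m

Δh = αΔT·H = 2.8×10⁻⁴ × 0.34 × 130 = 0.012376 m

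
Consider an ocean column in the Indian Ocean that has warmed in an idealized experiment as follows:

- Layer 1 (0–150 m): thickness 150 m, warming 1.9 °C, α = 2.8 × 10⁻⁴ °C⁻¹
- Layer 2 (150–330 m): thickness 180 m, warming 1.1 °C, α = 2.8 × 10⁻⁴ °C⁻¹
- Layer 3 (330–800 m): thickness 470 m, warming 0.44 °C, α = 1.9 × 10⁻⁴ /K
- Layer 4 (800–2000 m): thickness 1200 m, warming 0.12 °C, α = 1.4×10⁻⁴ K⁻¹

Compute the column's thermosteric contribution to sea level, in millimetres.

Δh ≈ 195 mm

Layer 1: 1.9 × 2.8×10⁻⁴ × 150 = 0.07980 m
150–330 m: 1.1 × 180 × 2.8×10⁻⁴ = 0.05544 m
0.44 × 1.9×10⁻⁴ × 470 = 0.039292 m
0.12 × 1200 × 1.4×10⁻⁴ = 0.02016 m
Δh = 0.07980 + 0.05544 + 0.039292 + 0.02016 = 0.194692 m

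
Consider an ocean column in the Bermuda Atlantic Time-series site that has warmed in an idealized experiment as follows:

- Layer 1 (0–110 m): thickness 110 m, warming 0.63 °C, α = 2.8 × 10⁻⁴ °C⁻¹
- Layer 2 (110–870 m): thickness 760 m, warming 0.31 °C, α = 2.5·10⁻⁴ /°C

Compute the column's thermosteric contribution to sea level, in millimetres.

Layer 1: 0.63 × 2.8×10⁻⁴ × 110 = 0.019404 m
110–870 m: 2.5×10⁻⁴ × 760 × 0.31 = 0.05890 m
Δh = 0.019404 + 0.05890 = 0.078304 m ≈ 78 mm

about 78 mm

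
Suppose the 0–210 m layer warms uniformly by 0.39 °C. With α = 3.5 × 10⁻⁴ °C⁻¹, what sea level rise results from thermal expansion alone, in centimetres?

Δh = αΔT·H = 3.5×10⁻⁴ × 0.39 × 210 = 0.028665 m

2.87 cm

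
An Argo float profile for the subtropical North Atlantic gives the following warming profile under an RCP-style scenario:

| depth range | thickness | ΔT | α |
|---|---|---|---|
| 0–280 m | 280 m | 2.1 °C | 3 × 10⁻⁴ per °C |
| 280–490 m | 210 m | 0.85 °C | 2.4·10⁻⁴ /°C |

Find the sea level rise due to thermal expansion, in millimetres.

2.1 × 3×10⁻⁴ × 280 = 0.17640 m
2.4×10⁻⁴ × 0.85 × 210 = 0.04284 m
Δh = 0.17640 + 0.04284 = 0.21924 m

220 mm of thermosteric rise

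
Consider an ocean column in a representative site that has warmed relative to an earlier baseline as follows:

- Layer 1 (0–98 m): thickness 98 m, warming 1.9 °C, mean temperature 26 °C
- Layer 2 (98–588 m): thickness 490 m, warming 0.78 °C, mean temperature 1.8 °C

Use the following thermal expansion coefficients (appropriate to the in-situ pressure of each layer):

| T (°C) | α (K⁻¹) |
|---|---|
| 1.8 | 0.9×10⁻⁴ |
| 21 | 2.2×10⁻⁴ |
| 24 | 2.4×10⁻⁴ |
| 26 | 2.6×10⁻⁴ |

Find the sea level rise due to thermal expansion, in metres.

Layer 1 at 26 °C → α = 2.6×10⁻⁴ K⁻¹
Layer 2 at 1.8 °C → α = 0.9×10⁻⁴ K⁻¹
0–98 m: 98 × 1.9 × 2.6×10⁻⁴ = 0.048412 m
0.78 × 0.9×10⁻⁴ × 490 = 0.034398 m
Δh = 0.048412 + 0.034398 = 0.08281 m

0.0828 m of thermosteric rise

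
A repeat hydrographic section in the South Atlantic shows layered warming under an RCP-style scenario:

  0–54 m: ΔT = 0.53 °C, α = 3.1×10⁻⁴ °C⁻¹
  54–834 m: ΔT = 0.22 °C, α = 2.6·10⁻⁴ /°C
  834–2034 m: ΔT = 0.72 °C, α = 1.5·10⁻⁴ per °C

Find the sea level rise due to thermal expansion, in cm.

Δh ≈ 18.3 cm

54 × 3.1×10⁻⁴ × 0.53 = 0.0088722 m
780 × 2.6×10⁻⁴ × 0.22 = 0.044616 m
834–2034 m: 1200 × 0.72 × 1.5×10⁻⁴ = 0.12960 m
Δh = 0.0088722 + 0.044616 + 0.12960 = 0.1830882 m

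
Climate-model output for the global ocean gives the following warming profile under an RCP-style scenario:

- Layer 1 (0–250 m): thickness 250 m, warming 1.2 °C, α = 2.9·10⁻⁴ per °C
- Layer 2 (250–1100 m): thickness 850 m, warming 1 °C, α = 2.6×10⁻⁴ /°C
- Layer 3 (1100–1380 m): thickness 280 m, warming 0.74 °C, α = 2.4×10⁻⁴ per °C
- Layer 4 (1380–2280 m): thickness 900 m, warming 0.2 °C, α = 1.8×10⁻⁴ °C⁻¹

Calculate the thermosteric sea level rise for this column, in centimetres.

1.2 × 250 × 2.9×10⁻⁴ = 0.08700 m
1 × 850 × 2.6×10⁻⁴ = 0.22100 m
Layer 3: 0.74 × 280 × 2.4×10⁻⁴ = 0.049728 m
900 × 0.2 × 1.8×10⁻⁴ = 0.03240 m
Δh = 0.08700 + 0.22100 + 0.049728 + 0.03240 = 0.390128 m

Δh = 39.0 cm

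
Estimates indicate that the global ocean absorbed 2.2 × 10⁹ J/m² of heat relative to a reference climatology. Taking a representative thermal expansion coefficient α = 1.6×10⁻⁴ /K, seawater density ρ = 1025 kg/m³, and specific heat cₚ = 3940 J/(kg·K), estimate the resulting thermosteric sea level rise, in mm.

Δh ≈ 87.2 mm

Δh = αQ/(ρcₚ) = 1.6×10⁻⁴ × 2.2×10⁹ / (1025 × 3940) ≈ 0.087161 m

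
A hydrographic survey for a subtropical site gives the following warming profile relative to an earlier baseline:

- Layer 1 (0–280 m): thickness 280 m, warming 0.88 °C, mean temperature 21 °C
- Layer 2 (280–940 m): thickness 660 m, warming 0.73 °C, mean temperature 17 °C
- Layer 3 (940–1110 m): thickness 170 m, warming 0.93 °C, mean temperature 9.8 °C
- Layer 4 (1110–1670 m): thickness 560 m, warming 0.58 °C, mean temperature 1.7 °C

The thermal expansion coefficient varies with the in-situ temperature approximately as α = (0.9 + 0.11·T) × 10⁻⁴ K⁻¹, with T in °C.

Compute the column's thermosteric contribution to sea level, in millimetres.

279 mm

Layer 1: α = (0.9 + 0.11×21)×10⁻⁴ = 3.21×10⁻⁴ K⁻¹
Layer 2: α = (0.9 + 0.11×17)×10⁻⁴ = 2.77×10⁻⁴ K⁻¹
Layer 3: α = (0.9 + 0.11×9.8)×10⁻⁴ = 1.978×10⁻⁴ K⁻¹
Layer 4: α = (0.9 + 0.11×1.7)×10⁻⁴ = 1.087×10⁻⁴ K⁻¹
280 × 0.88 × 3.21×10⁻⁴ = 0.0790944 m
280–940 m: 660 × 2.77×10⁻⁴ × 0.73 = 0.1334586 m
Layer 3: 1.978×10⁻⁴ × 170 × 0.93 = 0.03127218 m
1110–1670 m: 560 × 1.087×10⁻⁴ × 0.58 = 0.03530576 m
Δh = 0.0790944 + 0.1334586 + 0.03127218 + 0.03530576 = 0.27913094 m ≈ 279 mm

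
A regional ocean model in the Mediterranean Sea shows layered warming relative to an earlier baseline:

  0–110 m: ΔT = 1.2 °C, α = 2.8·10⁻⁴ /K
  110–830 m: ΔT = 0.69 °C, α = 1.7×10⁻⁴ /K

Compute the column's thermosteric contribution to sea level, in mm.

0–110 m: 110 × 1.2 × 2.8×10⁻⁴ = 0.03696 m
110–830 m: 0.69 × 1.7×10⁻⁴ × 720 = 0.084456 m
Δh = 0.03696 + 0.084456 = 0.121416 m

121 mm of thermosteric rise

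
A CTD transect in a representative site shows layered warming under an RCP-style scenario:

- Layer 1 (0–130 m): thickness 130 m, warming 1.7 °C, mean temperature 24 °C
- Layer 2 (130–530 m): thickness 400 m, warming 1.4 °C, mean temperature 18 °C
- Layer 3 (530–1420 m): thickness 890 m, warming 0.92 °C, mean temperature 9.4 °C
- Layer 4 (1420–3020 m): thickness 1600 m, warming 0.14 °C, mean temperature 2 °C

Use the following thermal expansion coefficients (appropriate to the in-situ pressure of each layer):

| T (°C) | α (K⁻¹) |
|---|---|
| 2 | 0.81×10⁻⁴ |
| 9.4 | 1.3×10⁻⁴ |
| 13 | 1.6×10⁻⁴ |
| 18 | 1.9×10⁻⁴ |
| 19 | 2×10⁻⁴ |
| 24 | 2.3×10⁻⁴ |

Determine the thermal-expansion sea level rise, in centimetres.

about 28.2 cm

Layer 1 at 24 °C → α = 2.3×10⁻⁴ K⁻¹
Layer 2 at 18 °C → α = 1.9×10⁻⁴ K⁻¹
Layer 3 at 9.4 °C → α = 1.3×10⁻⁴ K⁻¹
Layer 4 at 2 °C → α = 0.81×10⁻⁴ K⁻¹
Layer 1: 130 × 1.7 × 2.3×10⁻⁴ = 0.05083 m
Layer 2: 400 × 1.9×10⁻⁴ × 1.4 = 0.10640 m
1.3×10⁻⁴ × 0.92 × 890 = 0.106444 m
1420–3020 m: 1600 × 0.14 × 0.81×10⁻⁴ = 0.018144 m
Δh = 0.05083 + 0.10640 + 0.106444 + 0.018144 = 0.281818 m ≈ 28.2 cm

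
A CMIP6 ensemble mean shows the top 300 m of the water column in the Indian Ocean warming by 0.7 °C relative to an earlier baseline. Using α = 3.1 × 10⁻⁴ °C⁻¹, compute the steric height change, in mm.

65 mm of thermosteric rise

Δh = αΔT·H = 3.1×10⁻⁴ × 0.7 × 300 = 0.06510 m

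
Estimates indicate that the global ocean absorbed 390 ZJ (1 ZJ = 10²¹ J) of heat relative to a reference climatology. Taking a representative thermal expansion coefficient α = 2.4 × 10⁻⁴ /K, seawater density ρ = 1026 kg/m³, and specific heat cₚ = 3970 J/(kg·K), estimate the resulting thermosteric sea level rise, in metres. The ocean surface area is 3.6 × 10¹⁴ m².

Δh = 0.064 m

Per unit area: Q = 390×10²¹ / (3.6×10¹⁴) ≈ 1.083×10⁹ J/m²
Δh = αQ/(ρcₚ) = 2.4×10⁻⁴ × 1.083×10⁹ / (1026 × 3970) ≈ 0.063812 m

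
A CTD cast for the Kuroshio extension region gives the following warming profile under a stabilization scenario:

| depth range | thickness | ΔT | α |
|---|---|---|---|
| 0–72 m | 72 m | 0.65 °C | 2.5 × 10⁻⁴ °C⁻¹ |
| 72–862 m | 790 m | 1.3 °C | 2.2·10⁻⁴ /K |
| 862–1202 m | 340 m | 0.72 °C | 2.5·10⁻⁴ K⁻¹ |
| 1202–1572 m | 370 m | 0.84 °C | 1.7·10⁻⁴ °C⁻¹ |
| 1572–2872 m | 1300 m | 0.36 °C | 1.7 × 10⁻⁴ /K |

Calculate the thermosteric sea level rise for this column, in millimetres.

0–72 m: 2.5×10⁻⁴ × 72 × 0.65 = 0.01170 m
Layer 2: 1.3 × 790 × 2.2×10⁻⁴ = 0.22594 m
Layer 3: 0.72 × 2.5×10⁻⁴ × 340 = 0.06120 m
1202–1572 m: 0.84 × 1.7×10⁻⁴ × 370 = 0.052836 m
1300 × 1.7×10⁻⁴ × 0.36 = 0.07956 m
Δh = 0.01170 + 0.22594 + 0.06120 + 0.052836 + 0.07956 = 0.431236 m

430 mm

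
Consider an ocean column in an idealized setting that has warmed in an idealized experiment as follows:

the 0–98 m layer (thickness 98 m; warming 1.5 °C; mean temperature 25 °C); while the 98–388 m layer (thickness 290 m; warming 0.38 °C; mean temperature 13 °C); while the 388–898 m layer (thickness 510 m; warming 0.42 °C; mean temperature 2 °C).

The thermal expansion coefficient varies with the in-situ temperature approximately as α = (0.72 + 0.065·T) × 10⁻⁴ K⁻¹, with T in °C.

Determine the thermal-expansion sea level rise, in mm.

69.9 mm of thermosteric rise

Layer 1: α = (0.72 + 0.065×25)×10⁻⁴ = 2.345×10⁻⁴ K⁻¹
Layer 2: α = (0.72 + 0.065×13)×10⁻⁴ = 1.565×10⁻⁴ K⁻¹
Layer 3: α = (0.72 + 0.065×2)×10⁻⁴ = 0.85×10⁻⁴ K⁻¹
0–98 m: 1.5 × 98 × 2.345×10⁻⁴ = 0.0344715 m
290 × 0.38 × 1.565×10⁻⁴ = 0.0172463 m
Layer 3: 0.85×10⁻⁴ × 510 × 0.42 = 0.018207 m
Δh = 0.0344715 + 0.0172463 + 0.018207 = 0.0699248 m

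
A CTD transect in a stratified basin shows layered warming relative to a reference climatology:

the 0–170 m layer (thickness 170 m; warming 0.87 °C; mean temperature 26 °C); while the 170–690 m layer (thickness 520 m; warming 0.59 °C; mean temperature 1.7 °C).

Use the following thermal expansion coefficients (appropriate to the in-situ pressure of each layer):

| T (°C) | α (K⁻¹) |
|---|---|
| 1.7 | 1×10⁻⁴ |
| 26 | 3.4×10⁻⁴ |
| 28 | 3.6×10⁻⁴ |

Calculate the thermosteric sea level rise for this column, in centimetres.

about 8.10 cm

Layer 1 at 26 °C → α = 3.4×10⁻⁴ K⁻¹
Layer 2 at 1.7 °C → α = 1×10⁻⁴ K⁻¹
0–170 m: 3.4×10⁻⁴ × 0.87 × 170 = 0.050286 m
170–690 m: 520 × 0.59 × 1×10⁻⁴ = 0.03068 m
Δh = 0.050286 + 0.03068 = 0.080966 m ≈ 8.10 cm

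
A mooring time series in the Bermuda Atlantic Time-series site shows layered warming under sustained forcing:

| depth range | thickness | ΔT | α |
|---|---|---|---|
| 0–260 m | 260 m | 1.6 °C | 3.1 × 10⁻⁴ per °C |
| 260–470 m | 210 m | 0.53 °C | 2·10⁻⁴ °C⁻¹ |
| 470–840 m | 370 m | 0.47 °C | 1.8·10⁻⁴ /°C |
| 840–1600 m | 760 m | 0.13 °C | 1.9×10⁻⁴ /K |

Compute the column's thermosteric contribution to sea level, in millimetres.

Δh ≈ 201 mm

Layer 1: 1.6 × 3.1×10⁻⁴ × 260 = 0.12896 m
260–470 m: 2×10⁻⁴ × 210 × 0.53 = 0.02226 m
0.47 × 1.8×10⁻⁴ × 370 = 0.031302 m
840–1600 m: 1.9×10⁻⁴ × 760 × 0.13 = 0.018772 m
Δh = 0.12896 + 0.02226 + 0.031302 + 0.018772 = 0.201294 m ≈ 201 mm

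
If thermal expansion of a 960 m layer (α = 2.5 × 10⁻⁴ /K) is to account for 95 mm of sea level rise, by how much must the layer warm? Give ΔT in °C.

ΔT = Δh/(αH) = 0.095 / (2.5×10⁻⁴ × 960) ≈ 0.3958 °C

ΔT ≈ 0.40 °C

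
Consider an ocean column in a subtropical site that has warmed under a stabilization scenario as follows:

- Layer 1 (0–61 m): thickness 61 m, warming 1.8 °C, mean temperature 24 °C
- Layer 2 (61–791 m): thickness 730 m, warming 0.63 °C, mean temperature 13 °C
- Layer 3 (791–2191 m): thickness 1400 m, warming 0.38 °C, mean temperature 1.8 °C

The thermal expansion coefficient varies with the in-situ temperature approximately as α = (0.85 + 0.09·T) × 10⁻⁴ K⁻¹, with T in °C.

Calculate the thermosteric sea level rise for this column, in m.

about 0.180 m

Layer 1: α = (0.85 + 0.09×24)×10⁻⁴ = 3.01×10⁻⁴ K⁻¹
Layer 2: α = (0.85 + 0.09×13)×10⁻⁴ = 2.02×10⁻⁴ K⁻¹
Layer 3: α = (0.85 + 0.09×1.8)×10⁻⁴ = 1.012×10⁻⁴ K⁻¹
0–61 m: 61 × 3.01×10⁻⁴ × 1.8 = 0.0330498 m
Layer 2: 730 × 2.02×10⁻⁴ × 0.63 = 0.0928998 m
791–2191 m: 1400 × 0.38 × 1.012×10⁻⁴ = 0.0538384 m
Δh = 0.0330498 + 0.0928998 + 0.0538384 = 0.179788 m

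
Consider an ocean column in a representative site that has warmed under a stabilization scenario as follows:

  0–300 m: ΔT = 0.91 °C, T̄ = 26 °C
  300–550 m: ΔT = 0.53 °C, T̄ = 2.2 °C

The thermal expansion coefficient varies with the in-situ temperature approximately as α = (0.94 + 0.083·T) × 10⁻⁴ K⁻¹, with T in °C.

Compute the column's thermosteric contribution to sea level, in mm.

about 99.4 mm

Layer 1: α = (0.94 + 0.083×26)×10⁻⁴ = 3.098×10⁻⁴ K⁻¹
Layer 2: α = (0.94 + 0.083×2.2)×10⁻⁴ = 1.1226×10⁻⁴ K⁻¹
Layer 1: 3.098×10⁻⁴ × 300 × 0.91 = 0.0845754 m
300–550 m: 1.1226×10⁻⁴ × 250 × 0.53 = 0.01487445 m
Δh = 0.0845754 + 0.01487445 = 0.09944985 m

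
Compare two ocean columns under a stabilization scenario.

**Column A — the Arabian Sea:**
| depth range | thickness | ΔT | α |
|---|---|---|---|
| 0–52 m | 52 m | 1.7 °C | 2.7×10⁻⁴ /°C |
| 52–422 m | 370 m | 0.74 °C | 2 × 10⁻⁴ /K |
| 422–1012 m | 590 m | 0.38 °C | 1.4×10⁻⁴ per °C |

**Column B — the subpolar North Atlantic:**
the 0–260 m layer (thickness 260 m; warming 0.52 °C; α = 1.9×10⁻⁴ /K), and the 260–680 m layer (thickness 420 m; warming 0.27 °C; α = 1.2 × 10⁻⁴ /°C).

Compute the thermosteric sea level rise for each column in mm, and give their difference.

A 0–52 m: 1.7 × 2.7×10⁻⁴ × 52 = 0.023868 m
A 52–422 m: 370 × 2×10⁻⁴ × 0.74 = 0.05476 m
A 422–1012 m: 0.38 × 1.4×10⁻⁴ × 590 = 0.031388 m
A total: 0.110016 m
B 0.52 × 260 × 1.9×10⁻⁴ = 0.025688 m
B 1.2×10⁻⁴ × 0.27 × 420 = 0.013608 m
B total: 0.039296 m
Difference: 0.110016 − 0.039296 = 0.07072 m

Δh_A ≈ 110 mm, Δh_B ≈ 39 mm; difference ≈ 71 mm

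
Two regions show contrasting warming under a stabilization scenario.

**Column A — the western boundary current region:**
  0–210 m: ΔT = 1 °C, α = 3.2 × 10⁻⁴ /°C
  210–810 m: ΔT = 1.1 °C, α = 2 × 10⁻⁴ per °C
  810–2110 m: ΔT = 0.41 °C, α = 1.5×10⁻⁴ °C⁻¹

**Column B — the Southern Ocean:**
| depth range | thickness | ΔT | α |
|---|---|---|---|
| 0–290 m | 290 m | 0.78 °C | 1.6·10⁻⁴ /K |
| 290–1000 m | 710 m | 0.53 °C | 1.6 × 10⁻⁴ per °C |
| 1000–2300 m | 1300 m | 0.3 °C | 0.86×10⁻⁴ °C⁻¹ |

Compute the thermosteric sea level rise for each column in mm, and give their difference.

A Layer 1: 210 × 1 × 3.2×10⁻⁴ = 0.06720 m
A 600 × 1.1 × 2×10⁻⁴ = 0.13200 m
A 0.41 × 1.5×10⁻⁴ × 1300 = 0.07995 m
A total: 0.27915 m
B 0.78 × 1.6×10⁻⁴ × 290 = 0.036192 m
B 1.6×10⁻⁴ × 0.53 × 710 = 0.060208 m
B 0.3 × 1300 × 0.86×10⁻⁴ = 0.03354 m
B total: 0.12994 m
Difference: 0.27915 − 0.12994 = 0.14921 m

Δh_A ≈ 280 mm, Δh_B ≈ 130 mm; difference ≈ 150 mm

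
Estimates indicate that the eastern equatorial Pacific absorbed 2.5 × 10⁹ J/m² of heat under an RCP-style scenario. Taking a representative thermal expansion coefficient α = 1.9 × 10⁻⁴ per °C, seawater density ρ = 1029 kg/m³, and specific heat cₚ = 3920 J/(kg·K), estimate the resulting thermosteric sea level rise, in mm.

Δh = αQ/(ρcₚ) = 1.9×10⁻⁴ × 2.5×10⁹ / (1029 × 3920) ≈ 0.11776 m

Δh ≈ 118 mm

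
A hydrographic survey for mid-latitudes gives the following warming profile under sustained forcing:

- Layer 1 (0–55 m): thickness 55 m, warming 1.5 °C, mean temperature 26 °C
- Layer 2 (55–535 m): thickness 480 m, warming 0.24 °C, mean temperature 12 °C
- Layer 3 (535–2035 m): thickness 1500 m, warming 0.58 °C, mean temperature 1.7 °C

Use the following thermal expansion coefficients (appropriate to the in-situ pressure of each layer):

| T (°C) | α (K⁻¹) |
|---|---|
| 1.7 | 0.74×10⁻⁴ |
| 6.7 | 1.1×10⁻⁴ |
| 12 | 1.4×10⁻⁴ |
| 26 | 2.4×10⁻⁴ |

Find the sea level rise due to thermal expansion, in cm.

Δh = 10.0 cm

Layer 1 at 26 °C → α = 2.4×10⁻⁴ K⁻¹
Layer 2 at 12 °C → α = 1.4×10⁻⁴ K⁻¹
Layer 3 at 1.7 °C → α = 0.74×10⁻⁴ K⁻¹
0–55 m: 2.4×10⁻⁴ × 55 × 1.5 = 0.01980 m
1.4×10⁻⁴ × 0.24 × 480 = 0.016128 m
0.74×10⁻⁴ × 0.58 × 1500 = 0.06438 m
Δh = 0.01980 + 0.016128 + 0.06438 = 0.100308 m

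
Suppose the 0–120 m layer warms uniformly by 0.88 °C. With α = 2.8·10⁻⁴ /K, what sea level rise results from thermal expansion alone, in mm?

Δh = αΔT·H = 2.8×10⁻⁴ × 0.88 × 120 = 0.029568 m

29.6 mm of thermosteric rise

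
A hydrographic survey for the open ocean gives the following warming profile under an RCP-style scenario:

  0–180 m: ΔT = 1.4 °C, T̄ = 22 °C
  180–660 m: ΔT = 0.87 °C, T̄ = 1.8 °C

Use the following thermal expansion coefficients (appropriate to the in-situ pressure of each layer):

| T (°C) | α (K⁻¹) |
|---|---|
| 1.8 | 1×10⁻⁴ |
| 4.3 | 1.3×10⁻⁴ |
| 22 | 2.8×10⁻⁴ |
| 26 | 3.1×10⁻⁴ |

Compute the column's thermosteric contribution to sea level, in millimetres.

112 mm of thermosteric rise

Layer 1 at 22 °C → α = 2.8×10⁻⁴ K⁻¹
Layer 2 at 1.8 °C → α = 1×10⁻⁴ K⁻¹
0–180 m: 1.4 × 180 × 2.8×10⁻⁴ = 0.07056 m
Layer 2: 480 × 0.87 × 1×10⁻⁴ = 0.04176 m
Δh = 0.07056 + 0.04176 = 0.11232 m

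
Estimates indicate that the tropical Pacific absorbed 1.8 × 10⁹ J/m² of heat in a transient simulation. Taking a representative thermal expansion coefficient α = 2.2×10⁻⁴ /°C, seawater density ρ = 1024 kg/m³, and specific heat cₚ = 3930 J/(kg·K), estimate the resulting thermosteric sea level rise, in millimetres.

98.4 mm of thermosteric rise

Δh = αQ/(ρcₚ) = 2.2×10⁻⁴ × 1.8×10⁹ / (1024 × 3930) ≈ 0.098402 m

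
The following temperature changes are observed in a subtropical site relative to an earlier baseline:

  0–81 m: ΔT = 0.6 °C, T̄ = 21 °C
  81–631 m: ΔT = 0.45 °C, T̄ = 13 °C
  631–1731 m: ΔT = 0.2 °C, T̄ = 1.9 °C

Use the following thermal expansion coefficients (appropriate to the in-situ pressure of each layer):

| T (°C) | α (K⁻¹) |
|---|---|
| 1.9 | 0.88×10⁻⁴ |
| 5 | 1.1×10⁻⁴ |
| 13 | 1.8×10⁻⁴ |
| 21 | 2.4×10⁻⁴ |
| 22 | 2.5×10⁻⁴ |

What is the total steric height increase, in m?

Δh = 0.0756 m

Layer 1 at 21 °C → α = 2.4×10⁻⁴ K⁻¹
Layer 2 at 13 °C → α = 1.8×10⁻⁴ K⁻¹
Layer 3 at 1.9 °C → α = 0.88×10⁻⁴ K⁻¹
0–81 m: 0.6 × 81 × 2.4×10⁻⁴ = 0.011664 m
550 × 1.8×10⁻⁴ × 0.45 = 0.04455 m
631–1731 m: 1100 × 0.88×10⁻⁴ × 0.2 = 0.01936 m
Δh = 0.011664 + 0.04455 + 0.01936 = 0.075574 m ≈ 0.0756 m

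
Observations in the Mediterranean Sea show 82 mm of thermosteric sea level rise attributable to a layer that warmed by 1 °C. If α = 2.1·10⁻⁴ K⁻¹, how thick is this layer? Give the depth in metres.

H = Δh/(αΔT) = 0.082 / (2.1×10⁻⁴ × 1) ≈ 390.5 m

390 m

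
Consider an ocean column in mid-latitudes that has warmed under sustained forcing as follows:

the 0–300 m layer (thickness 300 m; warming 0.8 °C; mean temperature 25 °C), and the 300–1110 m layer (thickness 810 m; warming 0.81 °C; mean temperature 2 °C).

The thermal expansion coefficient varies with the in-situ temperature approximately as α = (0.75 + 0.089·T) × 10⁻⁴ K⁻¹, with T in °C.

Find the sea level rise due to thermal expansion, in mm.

about 132 mm

Layer 1: α = (0.75 + 0.089×25)×10⁻⁴ = 2.975×10⁻⁴ K⁻¹
Layer 2: α = (0.75 + 0.089×2)×10⁻⁴ = 0.928×10⁻⁴ K⁻¹
0–300 m: 0.8 × 2.975×10⁻⁴ × 300 = 0.07140 m
810 × 0.928×10⁻⁴ × 0.81 = 0.06088608 m
Δh = 0.07140 + 0.06088608 = 0.13228608 m ≈ 132 mm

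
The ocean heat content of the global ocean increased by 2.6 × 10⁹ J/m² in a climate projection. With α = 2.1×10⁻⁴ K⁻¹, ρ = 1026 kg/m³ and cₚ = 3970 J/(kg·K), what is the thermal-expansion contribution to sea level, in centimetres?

Δh ≈ 13 cm

Δh = αQ/(ρcₚ) = 2.1×10⁻⁴ × 2.6×10⁹ / (1026 × 3970) ≈ 0.13405 m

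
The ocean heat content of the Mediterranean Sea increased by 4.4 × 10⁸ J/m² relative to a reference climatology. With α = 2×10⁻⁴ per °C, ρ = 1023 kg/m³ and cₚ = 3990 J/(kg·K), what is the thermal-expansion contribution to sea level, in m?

Δh ≈ 0.0216 m

Δh = αQ/(ρcₚ) = 2×10⁻⁴ × 4.4×10⁸ / (1023 × 3990) ≈ 0.021559 m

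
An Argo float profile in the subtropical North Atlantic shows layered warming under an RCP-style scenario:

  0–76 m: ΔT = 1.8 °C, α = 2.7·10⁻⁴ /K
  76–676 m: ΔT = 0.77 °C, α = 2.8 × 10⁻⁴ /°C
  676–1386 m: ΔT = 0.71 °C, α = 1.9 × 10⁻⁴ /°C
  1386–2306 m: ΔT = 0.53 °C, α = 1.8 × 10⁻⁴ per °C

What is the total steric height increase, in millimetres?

350 mm

Layer 1: 1.8 × 76 × 2.7×10⁻⁴ = 0.036936 m
Layer 2: 0.77 × 600 × 2.8×10⁻⁴ = 0.12936 m
Layer 3: 0.71 × 710 × 1.9×10⁻⁴ = 0.095779 m
Layer 4: 920 × 1.8×10⁻⁴ × 0.53 = 0.087768 m
Δh = 0.036936 + 0.12936 + 0.095779 + 0.087768 = 0.349843 m ≈ 350 mm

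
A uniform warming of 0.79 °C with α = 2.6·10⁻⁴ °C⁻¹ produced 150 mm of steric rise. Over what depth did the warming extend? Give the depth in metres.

H = Δh/(αΔT) = 0.15 / (2.6×10⁻⁴ × 0.79) ≈ 730.3 m

about 730 m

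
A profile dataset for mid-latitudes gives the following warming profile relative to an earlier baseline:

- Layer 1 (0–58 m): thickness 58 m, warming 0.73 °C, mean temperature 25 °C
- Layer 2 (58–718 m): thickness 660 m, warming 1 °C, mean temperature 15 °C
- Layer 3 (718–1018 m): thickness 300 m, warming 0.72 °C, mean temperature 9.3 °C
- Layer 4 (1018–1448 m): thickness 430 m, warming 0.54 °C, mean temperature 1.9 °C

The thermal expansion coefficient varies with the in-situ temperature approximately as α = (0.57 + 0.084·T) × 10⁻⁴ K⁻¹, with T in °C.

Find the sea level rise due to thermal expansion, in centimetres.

about 18 cm

Layer 1: α = (0.57 + 0.084×25)×10⁻⁴ = 2.67×10⁻⁴ K⁻¹
Layer 2: α = (0.57 + 0.084×15)×10⁻⁴ = 1.83×10⁻⁴ K⁻¹
Layer 3: α = (0.57 + 0.084×9.3)×10⁻⁴ = 1.3512×10⁻⁴ K⁻¹
Layer 4: α = (0.57 + 0.084×1.9)×10⁻⁴ = 0.7296×10⁻⁴ K⁻¹
Layer 1: 0.73 × 2.67×10⁻⁴ × 58 = 0.01130478 m
58–718 m: 1.83×10⁻⁴ × 660 × 1 = 0.12078 m
0.72 × 300 × 1.3512×10⁻⁴ = 0.02918592 m
0.7296×10⁻⁴ × 430 × 0.54 = 0.016941312 m
Δh = 0.01130478 + 0.12078 + 0.02918592 + 0.016941312 = 0.178212012 m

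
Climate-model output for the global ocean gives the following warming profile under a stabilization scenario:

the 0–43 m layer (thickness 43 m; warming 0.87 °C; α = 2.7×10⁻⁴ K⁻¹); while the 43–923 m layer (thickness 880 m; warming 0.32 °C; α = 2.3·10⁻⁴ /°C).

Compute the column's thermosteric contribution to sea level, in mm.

0–43 m: 2.7×10⁻⁴ × 0.87 × 43 = 0.0101007 m
Layer 2: 880 × 0.32 × 2.3×10⁻⁴ = 0.064768 m
Δh = 0.0101007 + 0.064768 = 0.0748687 m ≈ 75 mm

75 mm of thermosteric rise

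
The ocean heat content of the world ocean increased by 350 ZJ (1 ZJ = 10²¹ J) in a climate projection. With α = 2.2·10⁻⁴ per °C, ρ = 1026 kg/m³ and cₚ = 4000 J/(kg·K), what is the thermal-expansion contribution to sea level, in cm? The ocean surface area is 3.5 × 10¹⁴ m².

Δh = 5.36 cm

Per unit area: Q = 350×10²¹ / (3.5×10¹⁴) = 1×10⁹ J/m²
Δh = αQ/(ρcₚ) = 2.2×10⁻⁴ × 1×10⁹ / (1026 × 4000) ≈ 0.053606 m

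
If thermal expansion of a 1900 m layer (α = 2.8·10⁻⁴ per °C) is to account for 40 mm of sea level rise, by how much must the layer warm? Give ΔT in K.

ΔT = Δh/(αH) = 0.04 / (2.8×10⁻⁴ × 1900) ≈ 0.07519 K

ΔT ≈ 0.075 K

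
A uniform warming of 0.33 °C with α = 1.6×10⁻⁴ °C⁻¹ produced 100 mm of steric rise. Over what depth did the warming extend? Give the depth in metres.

H = Δh/(αΔT) = 0.1 / (1.6×10⁻⁴ × 0.33) ≈ 1894 m

about 1890 m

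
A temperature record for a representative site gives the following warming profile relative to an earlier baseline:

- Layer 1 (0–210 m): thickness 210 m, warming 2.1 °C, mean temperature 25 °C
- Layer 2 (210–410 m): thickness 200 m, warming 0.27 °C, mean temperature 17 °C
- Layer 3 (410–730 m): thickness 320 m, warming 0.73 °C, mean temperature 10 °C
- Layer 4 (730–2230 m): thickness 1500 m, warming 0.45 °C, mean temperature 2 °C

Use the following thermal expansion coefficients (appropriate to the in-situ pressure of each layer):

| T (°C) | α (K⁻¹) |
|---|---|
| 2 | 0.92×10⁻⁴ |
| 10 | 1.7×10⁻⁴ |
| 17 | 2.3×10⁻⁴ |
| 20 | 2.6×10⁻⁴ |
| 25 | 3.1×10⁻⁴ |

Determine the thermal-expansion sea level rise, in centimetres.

25.1 cm of thermosteric rise

Layer 1 at 25 °C → α = 3.1×10⁻⁴ K⁻¹
Layer 2 at 17 °C → α = 2.3×10⁻⁴ K⁻¹
Layer 3 at 10 °C → α = 1.7×10⁻⁴ K⁻¹
Layer 4 at 2 °C → α = 0.92×10⁻⁴ K⁻¹
Layer 1: 3.1×10⁻⁴ × 2.1 × 210 = 0.13671 m
200 × 0.27 × 2.3×10⁻⁴ = 0.01242 m
410–730 m: 320 × 0.73 × 1.7×10⁻⁴ = 0.039712 m
730–2230 m: 0.92×10⁻⁴ × 0.45 × 1500 = 0.06210 m
Δh = 0.13671 + 0.01242 + 0.039712 + 0.06210 = 0.250942 m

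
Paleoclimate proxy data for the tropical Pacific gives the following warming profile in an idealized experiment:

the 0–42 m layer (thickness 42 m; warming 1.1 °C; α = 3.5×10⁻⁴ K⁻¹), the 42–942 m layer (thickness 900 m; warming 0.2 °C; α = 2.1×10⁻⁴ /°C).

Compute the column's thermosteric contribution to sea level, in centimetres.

Layer 1: 3.5×10⁻⁴ × 1.1 × 42 = 0.01617 m
Layer 2: 900 × 2.1×10⁻⁴ × 0.2 = 0.03780 m
Δh = 0.01617 + 0.03780 = 0.05397 m ≈ 5.40 cm

5.40 cm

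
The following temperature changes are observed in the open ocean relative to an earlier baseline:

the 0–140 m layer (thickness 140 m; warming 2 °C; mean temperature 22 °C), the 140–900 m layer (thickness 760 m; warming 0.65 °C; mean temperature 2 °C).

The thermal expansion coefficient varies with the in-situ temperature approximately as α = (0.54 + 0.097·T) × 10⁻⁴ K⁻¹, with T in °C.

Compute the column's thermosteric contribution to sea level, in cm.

Layer 1: α = (0.54 + 0.097×22)×10⁻⁴ = 2.674×10⁻⁴ K⁻¹
Layer 2: α = (0.54 + 0.097×2)×10⁻⁴ = 0.734×10⁻⁴ K⁻¹
0–140 m: 2 × 2.674×10⁻⁴ × 140 = 0.074872 m
0.734×10⁻⁴ × 0.65 × 760 = 0.0362596 m
Δh = 0.074872 + 0.0362596 = 0.1111316 m ≈ 11.1 cm

about 11.1 cm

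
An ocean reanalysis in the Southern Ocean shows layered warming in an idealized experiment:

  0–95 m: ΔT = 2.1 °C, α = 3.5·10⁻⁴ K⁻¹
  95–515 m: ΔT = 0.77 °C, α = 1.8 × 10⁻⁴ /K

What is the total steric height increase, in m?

0.13 m

0–95 m: 95 × 2.1 × 3.5×10⁻⁴ = 0.069825 m
0.77 × 420 × 1.8×10⁻⁴ = 0.058212 m
Δh = 0.069825 + 0.058212 = 0.128037 m ≈ 0.13 m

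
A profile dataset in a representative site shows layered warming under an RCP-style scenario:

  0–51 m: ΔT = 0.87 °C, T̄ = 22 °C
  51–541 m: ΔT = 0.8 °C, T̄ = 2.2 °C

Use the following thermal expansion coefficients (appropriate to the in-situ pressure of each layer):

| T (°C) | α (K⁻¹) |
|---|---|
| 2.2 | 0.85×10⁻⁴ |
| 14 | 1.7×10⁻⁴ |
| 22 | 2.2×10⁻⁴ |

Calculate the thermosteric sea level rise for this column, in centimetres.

4.3 cm of thermosteric rise

Layer 1 at 22 °C → α = 2.2×10⁻⁴ K⁻¹
Layer 2 at 2.2 °C → α = 0.85×10⁻⁴ K⁻¹
0–51 m: 51 × 0.87 × 2.2×10⁻⁴ = 0.0097614 m
51–541 m: 0.85×10⁻⁴ × 0.8 × 490 = 0.03332 m
Δh = 0.0097614 + 0.03332 = 0.0430814 m ≈ 4.3 cm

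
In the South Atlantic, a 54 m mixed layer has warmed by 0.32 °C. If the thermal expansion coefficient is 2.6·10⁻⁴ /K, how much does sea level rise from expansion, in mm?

Δh = αΔT·H = 2.6×10⁻⁴ × 0.32 × 54 = 0.0044928 m

Δh ≈ 4.49 mm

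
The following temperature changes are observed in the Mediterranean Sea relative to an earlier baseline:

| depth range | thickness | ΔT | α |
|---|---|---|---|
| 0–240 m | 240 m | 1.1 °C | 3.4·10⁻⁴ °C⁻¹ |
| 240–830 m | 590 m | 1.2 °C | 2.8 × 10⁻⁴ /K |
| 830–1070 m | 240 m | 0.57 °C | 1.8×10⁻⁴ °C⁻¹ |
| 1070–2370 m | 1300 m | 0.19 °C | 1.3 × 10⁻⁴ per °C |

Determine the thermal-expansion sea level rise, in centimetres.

3.4×10⁻⁴ × 240 × 1.1 = 0.08976 m
590 × 1.2 × 2.8×10⁻⁴ = 0.19824 m
240 × 1.8×10⁻⁴ × 0.57 = 0.024624 m
Layer 4: 1300 × 1.3×10⁻⁴ × 0.19 = 0.03211 m
Δh = 0.08976 + 0.19824 + 0.024624 + 0.03211 = 0.344734 m

34.5 cm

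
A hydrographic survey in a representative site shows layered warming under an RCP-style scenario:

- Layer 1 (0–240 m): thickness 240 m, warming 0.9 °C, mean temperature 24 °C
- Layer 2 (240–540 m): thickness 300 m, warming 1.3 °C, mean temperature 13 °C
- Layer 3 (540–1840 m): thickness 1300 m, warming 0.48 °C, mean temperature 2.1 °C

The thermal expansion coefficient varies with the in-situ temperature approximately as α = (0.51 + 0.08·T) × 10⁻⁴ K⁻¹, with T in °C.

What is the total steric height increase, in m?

Layer 1: α = (0.51 + 0.08×24)×10⁻⁴ = 2.43×10⁻⁴ K⁻¹
Layer 2: α = (0.51 + 0.08×13)×10⁻⁴ = 1.55×10⁻⁴ K⁻¹
Layer 3: α = (0.51 + 0.08×2.1)×10⁻⁴ = 0.678×10⁻⁴ K⁻¹
0–240 m: 0.9 × 2.43×10⁻⁴ × 240 = 0.052488 m
240–540 m: 1.3 × 300 × 1.55×10⁻⁴ = 0.06045 m
Layer 3: 0.678×10⁻⁴ × 0.48 × 1300 = 0.0423072 m
Δh = 0.052488 + 0.06045 + 0.0423072 = 0.1552452 m

Δh = 0.16 m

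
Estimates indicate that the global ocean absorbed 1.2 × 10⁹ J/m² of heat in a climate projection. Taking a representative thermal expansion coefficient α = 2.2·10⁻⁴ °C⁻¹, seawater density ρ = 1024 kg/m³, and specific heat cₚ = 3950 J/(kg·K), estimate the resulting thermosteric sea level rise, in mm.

Δh = αQ/(ρcₚ) = 2.2×10⁻⁴ × 1.2×10⁹ / (1024 × 3950) ≈ 0.065269 m

about 65.3 mm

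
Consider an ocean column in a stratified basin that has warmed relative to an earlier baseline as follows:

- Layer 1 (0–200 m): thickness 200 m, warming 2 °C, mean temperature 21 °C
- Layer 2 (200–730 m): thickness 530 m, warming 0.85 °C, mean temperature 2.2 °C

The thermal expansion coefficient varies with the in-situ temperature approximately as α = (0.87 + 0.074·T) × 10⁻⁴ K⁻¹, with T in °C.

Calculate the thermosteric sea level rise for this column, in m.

Layer 1: α = (0.87 + 0.074×21)×10⁻⁴ = 2.424×10⁻⁴ K⁻¹
Layer 2: α = (0.87 + 0.074×2.2)×10⁻⁴ = 1.0328×10⁻⁴ K⁻¹
2.424×10⁻⁴ × 2 × 200 = 0.09696 m
0.85 × 1.0328×10⁻⁴ × 530 = 0.04652764 m
Δh = 0.09696 + 0.04652764 = 0.14348764 m ≈ 0.14 m

0.14 m of thermosteric rise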